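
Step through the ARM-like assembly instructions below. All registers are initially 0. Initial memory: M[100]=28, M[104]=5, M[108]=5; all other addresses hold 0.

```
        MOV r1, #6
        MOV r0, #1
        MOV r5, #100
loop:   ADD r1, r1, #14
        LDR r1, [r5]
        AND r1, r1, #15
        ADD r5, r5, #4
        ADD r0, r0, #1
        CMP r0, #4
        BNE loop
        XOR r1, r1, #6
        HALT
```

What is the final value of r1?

3

after MOV r1, #6: r1=6
after MOV r0, #1: r0=1
after MOV r5, #100: r5=100
after ADD r1, r1, #14: r1=6+14=20
after LDR r1, [r5]: r1=M[100]=28
after AND r1, r1, #15: r1=28&15=12
after ADD r5, r5, #4: r5=100+4=104
after ADD r0, r0, #1: r0=1+1=2
CMP r0, #4  (cmp 2,4)
BNE loop: taken
after ADD r1, r1, #14: r1=12+14=26
after LDR r1, [r5]: r1=M[104]=5
after AND r1, r1, #15: r1=5&15=5
after ADD r5, r5, #4: r5=104+4=108
after ADD r0, r0, #1: r0=2+1=3
CMP r0, #4  (cmp 3,4)
BNE loop: taken
after ADD r1, r1, #14: r1=5+14=19
after LDR r1, [r5]: r1=M[108]=5
after AND r1, r1, #15: r1=5&15=5
after ADD r5, r5, #4: r5=108+4=112
after ADD r0, r0, #1: r0=3+1=4
CMP r0, #4  (cmp 4,4)
BNE loop: not taken
after XOR r1, r1, #6: r1=5^6=3
halt.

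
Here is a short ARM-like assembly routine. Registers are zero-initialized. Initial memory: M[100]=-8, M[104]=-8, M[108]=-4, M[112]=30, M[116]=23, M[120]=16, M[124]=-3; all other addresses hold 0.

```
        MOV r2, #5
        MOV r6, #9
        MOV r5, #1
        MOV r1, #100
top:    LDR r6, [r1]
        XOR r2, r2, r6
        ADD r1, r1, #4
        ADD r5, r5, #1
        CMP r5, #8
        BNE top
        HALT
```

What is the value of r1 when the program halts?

after MOV r2, #5: r2=5
after MOV r6, #9: r6=9
after MOV r5, #1: r5=1
after MOV r1, #100: r1=100
after LDR r6, [r1]: r6=M[100]=-8
after XOR r2, r2, r6: r2=5^(-8)=-3
after ADD r1, r1, #4: r1=100+4=104
after ADD r5, r5, #1: r5=1+1=2
CMP r5, #8  (cmp 2,8)
BNE top: taken
after LDR r6, [r1]: r6=M[104]=-8
after XOR r2, r2, r6: r2=(-3)^(-8)=5
after ADD r1, r1, #4: r1=104+4=108
after ADD r5, r5, #1: r5=2+1=3
CMP r5, #8  (cmp 3,8)
BNE top: taken
after LDR r6, [r1]: r6=M[108]=-4
after XOR r2, r2, r6: r2=5^(-4)=-7
after ADD r1, r1, #4: r1=108+4=112
after ADD r5, r5, #1: r5=3+1=4
CMP r5, #8  (cmp 4,8)
BNE top: taken
after LDR r6, [r1]: r6=M[112]=30
after XOR r2, r2, r6: r2=(-7)^30=-25
after ADD r1, r1, #4: r1=112+4=116
after ADD r5, r5, #1: r5=4+1=5
CMP r5, #8  (cmp 5,8)
BNE top: taken
after LDR r6, [r1]: r6=M[116]=23
after XOR r2, r2, r6: r2=(-25)^23=-16
after ADD r1, r1, #4: r1=116+4=120
after ADD r5, r5, #1: r5=5+1=6
CMP r5, #8  (cmp 6,8)
BNE top: taken
after LDR r6, [r1]: r6=M[120]=16
after XOR r2, r2, r6: r2=(-16)^16=-32
after ADD r1, r1, #4: r1=120+4=124
after ADD r5, r5, #1: r5=6+1=7
CMP r5, #8  (cmp 7,8)
BNE top: taken
after LDR r6, [r1]: r6=M[124]=-3
after XOR r2, r2, r6: r2=(-32)^(-3)=29
after ADD r1, r1, #4: r1=124+4=128
after ADD r5, r5, #1: r5=7+1=8
CMP r5, #8  (cmp 8,8)
BNE top: not taken
halt.

128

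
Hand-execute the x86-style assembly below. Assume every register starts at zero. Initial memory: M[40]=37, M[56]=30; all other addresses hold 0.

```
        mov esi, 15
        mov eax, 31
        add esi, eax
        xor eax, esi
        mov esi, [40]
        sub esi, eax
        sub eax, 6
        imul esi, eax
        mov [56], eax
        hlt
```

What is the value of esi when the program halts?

-516

esi=15
eax=31
esi=15+31=46
eax=31^46=49
esi=M[40]=37
esi=37-49=-12
eax=49-6=43
esi=(-12)*43=-516
mov [56], eax → M[56]=43
halt.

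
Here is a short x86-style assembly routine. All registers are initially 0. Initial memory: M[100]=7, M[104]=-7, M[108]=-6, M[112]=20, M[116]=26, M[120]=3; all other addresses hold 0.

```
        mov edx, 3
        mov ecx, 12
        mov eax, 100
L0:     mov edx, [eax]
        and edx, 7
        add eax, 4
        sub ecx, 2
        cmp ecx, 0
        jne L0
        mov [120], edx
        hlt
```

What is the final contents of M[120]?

3

after mov edx, 3: edx=3
after mov ecx, 12: ecx=12
after mov eax, 100: eax=100
after mov edx, [eax]: edx=M[100]=7
after and edx, 7: edx=7&7=7
after add eax, 4: eax=100+4=104
after sub ecx, 2: ecx=12-2=10
cmp ecx, 0  (cmp 10,0)
jne L0: taken
after mov edx, [eax]: edx=M[104]=-7
after and edx, 7: edx=(-7)&7=1
after add eax, 4: eax=104+4=108
after sub ecx, 2: ecx=10-2=8
cmp ecx, 0  (cmp 8,0)
jne L0: taken
after mov edx, [eax]: edx=M[108]=-6
after and edx, 7: edx=(-6)&7=2
after add eax, 4: eax=108+4=112
after sub ecx, 2: ecx=8-2=6
cmp ecx, 0  (cmp 6,0)
jne L0: taken
after mov edx, [eax]: edx=M[112]=20
after and edx, 7: edx=20&7=4
after add eax, 4: eax=112+4=116
after sub ecx, 2: ecx=6-2=4
cmp ecx, 0  (cmp 4,0)
jne L0: taken
after mov edx, [eax]: edx=M[116]=26
after and edx, 7: edx=26&7=2
after add eax, 4: eax=116+4=120
after sub ecx, 2: ecx=4-2=2
cmp ecx, 0  (cmp 2,0)
jne L0: taken
after mov edx, [eax]: edx=M[120]=3
after and edx, 7: edx=3&7=3
after add eax, 4: eax=120+4=124
after sub ecx, 2: ecx=2-2=0
cmp ecx, 0  (cmp 0,0)
jne L0: not taken
mov [120], edx → M[120]=3
halt.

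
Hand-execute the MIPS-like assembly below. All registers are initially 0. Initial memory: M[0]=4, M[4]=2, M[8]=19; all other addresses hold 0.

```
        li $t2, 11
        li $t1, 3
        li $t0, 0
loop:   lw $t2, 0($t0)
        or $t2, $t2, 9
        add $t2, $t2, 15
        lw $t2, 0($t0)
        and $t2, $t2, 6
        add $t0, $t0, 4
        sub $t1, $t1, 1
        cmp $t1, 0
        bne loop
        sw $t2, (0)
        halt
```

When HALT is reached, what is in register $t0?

li $t2, 11 → $t2=11
li $t1, 3 → $t1=3
li $t0, 0 → $t0=0
lw $t2, 0($t0) → $t2=M[0]=4
or $t2, $t2, 9 → $t2=4|9=13
add $t2, $t2, 15 → $t2=13+15=28
lw $t2, 0($t0) → $t2=M[0]=4
and $t2, $t2, 6 → $t2=4&6=4
add $t0, $t0, 4 → $t0=0+4=4
sub $t1, $t1, 1 → $t1=3-1=2
cmp $t1, 0  (cmp 2,0)
bne loop: taken
lw $t2, 0($t0) → $t2=M[4]=2
or $t2, $t2, 9 → $t2=2|9=11
add $t2, $t2, 15 → $t2=11+15=26
lw $t2, 0($t0) → $t2=M[4]=2
and $t2, $t2, 6 → $t2=2&6=2
add $t0, $t0, 4 → $t0=4+4=8
sub $t1, $t1, 1 → $t1=2-1=1
cmp $t1, 0  (cmp 1,0)
bne loop: taken
lw $t2, 0($t0) → $t2=M[8]=19
or $t2, $t2, 9 → $t2=19|9=27
add $t2, $t2, 15 → $t2=27+15=42
lw $t2, 0($t0) → $t2=M[8]=19
and $t2, $t2, 6 → $t2=19&6=2
add $t0, $t0, 4 → $t0=8+4=12
sub $t1, $t1, 1 → $t1=1-1=0
cmp $t1, 0  (cmp 0,0)
bne loop: not taken
sw $t2, (0) → M[0]=2
halt.

12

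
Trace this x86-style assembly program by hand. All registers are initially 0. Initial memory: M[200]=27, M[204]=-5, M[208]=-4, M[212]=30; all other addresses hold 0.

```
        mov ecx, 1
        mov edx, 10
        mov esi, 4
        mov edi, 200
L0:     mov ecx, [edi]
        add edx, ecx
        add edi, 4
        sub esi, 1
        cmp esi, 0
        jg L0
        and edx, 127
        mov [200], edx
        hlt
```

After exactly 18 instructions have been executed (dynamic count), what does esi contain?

after mov ecx, 1: ecx=1
after mov edx, 10: edx=10
after mov esi, 4: esi=4
after mov edi, 200: edi=200
after mov ecx, [edi]: ecx=M[200]=27
after add edx, ecx: edx=10+27=37
after add edi, 4: edi=200+4=204
after sub esi, 1: esi=4-1=3
cmp esi, 0  (cmp 3,0)
jg L0: taken
after mov ecx, [edi]: ecx=M[204]=-5
after add edx, ecx: edx=37+(-5)=32
after add edi, 4: edi=204+4=208
after sub esi, 1: esi=3-1=2
cmp esi, 0  (cmp 2,0)
jg L0: taken
after mov ecx, [edi]: ecx=M[208]=-4
after add edx, ecx: edx=32+(-4)=28
After step 18: esi = 2.

2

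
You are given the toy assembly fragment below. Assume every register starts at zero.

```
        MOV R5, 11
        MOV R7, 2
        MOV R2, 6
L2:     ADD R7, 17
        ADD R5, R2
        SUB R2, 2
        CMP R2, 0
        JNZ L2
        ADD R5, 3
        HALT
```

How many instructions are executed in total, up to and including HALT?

MOV R5, 11 → R5=11
MOV R7, 2 → R7=2
MOV R2, 6 → R2=6
ADD R7, 17 → R7=2+17=19
ADD R5, R2 → R5=11+6=17
SUB R2, 2 → R2=6-2=4
CMP R2, 0  (cmp 4,0)
JNZ L2: taken
ADD R7, 17 → R7=19+17=36
ADD R5, R2 → R5=17+4=21
SUB R2, 2 → R2=4-2=2
CMP R2, 0  (cmp 2,0)
JNZ L2: taken
ADD R7, 17 → R7=36+17=53
ADD R5, R2 → R5=21+2=23
SUB R2, 2 → R2=2-2=0
CMP R2, 0  (cmp 0,0)
JNZ L2: not taken
ADD R5, 3 → R5=23+3=26
halt.
Total executed instructions: 20.

20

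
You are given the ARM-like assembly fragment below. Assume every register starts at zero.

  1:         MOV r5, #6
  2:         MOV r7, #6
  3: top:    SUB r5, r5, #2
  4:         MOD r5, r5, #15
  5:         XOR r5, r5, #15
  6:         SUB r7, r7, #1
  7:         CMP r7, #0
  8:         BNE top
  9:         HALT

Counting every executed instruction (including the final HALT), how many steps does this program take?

MOV r5, #6 → r5=6
MOV r7, #6 → r7=6
SUB r5, r5, #2 → r5=6-2=4
MOD r5, r5, #15 → r5=4%15=4
XOR r5, r5, #15 → r5=4^15=11
SUB r7, r7, #1 → r7=6-1=5
CMP r7, #0  (cmp 5,0)
BNE top: taken
SUB r5, r5, #2 → r5=11-2=9
MOD r5, r5, #15 → r5=9%15=9
XOR r5, r5, #15 → r5=9^15=6
SUB r7, r7, #1 → r7=5-1=4
CMP r7, #0  (cmp 4,0)
BNE top: taken
SUB r5, r5, #2 → r5=6-2=4
MOD r5, r5, #15 → r5=4%15=4
XOR r5, r5, #15 → r5=4^15=11
SUB r7, r7, #1 → r7=4-1=3
CMP r7, #0  (cmp 3,0)
BNE top: taken
SUB r5, r5, #2 → r5=11-2=9
MOD r5, r5, #15 → r5=9%15=9
XOR r5, r5, #15 → r5=9^15=6
SUB r7, r7, #1 → r7=3-1=2
CMP r7, #0  (cmp 2,0)
BNE top: taken
SUB r5, r5, #2 → r5=6-2=4
MOD r5, r5, #15 → r5=4%15=4
XOR r5, r5, #15 → r5=4^15=11
SUB r7, r7, #1 → r7=2-1=1
CMP r7, #0  (cmp 1,0)
BNE top: taken
SUB r5, r5, #2 → r5=11-2=9
MOD r5, r5, #15 → r5=9%15=9
XOR r5, r5, #15 → r5=9^15=6
SUB r7, r7, #1 → r7=1-1=0
CMP r7, #0  (cmp 0,0)
BNE top: not taken
halt.
Total executed instructions: 39.

39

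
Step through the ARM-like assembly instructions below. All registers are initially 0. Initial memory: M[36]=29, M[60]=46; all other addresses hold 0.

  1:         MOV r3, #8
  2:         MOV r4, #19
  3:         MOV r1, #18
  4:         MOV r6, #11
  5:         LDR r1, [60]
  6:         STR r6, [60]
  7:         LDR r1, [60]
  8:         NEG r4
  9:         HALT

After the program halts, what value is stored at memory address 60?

MOV r3, #8 → r3=8
MOV r4, #19 → r4=19
MOV r1, #18 → r1=18
MOV r6, #11 → r6=11
LDR r1, [60] → r1=M[60]=46
STR r6, [60] → M[60]=11
LDR r1, [60] → r1=M[60]=11
NEG r4 → r4=-(19)=-19
halt.

11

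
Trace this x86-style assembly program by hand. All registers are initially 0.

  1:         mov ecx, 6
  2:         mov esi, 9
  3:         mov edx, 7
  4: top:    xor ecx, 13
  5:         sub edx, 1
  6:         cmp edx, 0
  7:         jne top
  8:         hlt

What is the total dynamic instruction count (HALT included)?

32

ecx=6
esi=9
edx=7
ecx=6^13=11
edx=7-1=6
cmp edx, 0  (cmp 6,0)
jne top: taken
ecx=11^13=6
edx=6-1=5
cmp edx, 0  (cmp 5,0)
jne top: taken
ecx=6^13=11
edx=5-1=4
cmp edx, 0  (cmp 4,0)
jne top: taken
ecx=11^13=6
edx=4-1=3
cmp edx, 0  (cmp 3,0)
jne top: taken
ecx=6^13=11
edx=3-1=2
cmp edx, 0  (cmp 2,0)
jne top: taken
ecx=11^13=6
edx=2-1=1
cmp edx, 0  (cmp 1,0)
jne top: taken
ecx=6^13=11
edx=1-1=0
cmp edx, 0  (cmp 0,0)
jne top: not taken
halt.
Total executed instructions: 32.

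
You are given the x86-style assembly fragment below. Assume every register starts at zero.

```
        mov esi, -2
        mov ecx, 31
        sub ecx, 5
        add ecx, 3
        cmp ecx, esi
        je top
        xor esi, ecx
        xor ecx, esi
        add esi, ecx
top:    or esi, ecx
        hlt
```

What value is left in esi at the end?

esi=-2
ecx=31
ecx=31-5=26
ecx=26+3=29
cmp ecx, esi  (cmp 29,-2)
je top: not taken
esi=(-2)^29=-29
ecx=29^(-29)=-2
esi=(-29)+(-2)=-31
esi=(-31)|(-2)=-1
halt.

-1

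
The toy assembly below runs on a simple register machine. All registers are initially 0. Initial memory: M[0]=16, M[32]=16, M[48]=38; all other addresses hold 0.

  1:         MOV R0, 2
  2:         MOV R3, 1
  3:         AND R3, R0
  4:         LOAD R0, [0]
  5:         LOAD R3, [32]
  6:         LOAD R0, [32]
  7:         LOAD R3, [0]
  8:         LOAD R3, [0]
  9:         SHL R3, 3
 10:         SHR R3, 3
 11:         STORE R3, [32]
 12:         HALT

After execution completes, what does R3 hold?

16

MOV R0, 2 → R0=2
MOV R3, 1 → R3=1
AND R3, R0 → R3=1&2=0
LOAD R0, [0] → R0=M[0]=16
LOAD R3, [32] → R3=M[32]=16
LOAD R0, [32] → R0=M[32]=16
LOAD R3, [0] → R3=M[0]=16
LOAD R3, [0] → R3=M[0]=16
SHL R3, 3 → R3=16<<3=128
SHR R3, 3 → R3=128>>3=16
STORE R3, [32] → M[32]=16
halt.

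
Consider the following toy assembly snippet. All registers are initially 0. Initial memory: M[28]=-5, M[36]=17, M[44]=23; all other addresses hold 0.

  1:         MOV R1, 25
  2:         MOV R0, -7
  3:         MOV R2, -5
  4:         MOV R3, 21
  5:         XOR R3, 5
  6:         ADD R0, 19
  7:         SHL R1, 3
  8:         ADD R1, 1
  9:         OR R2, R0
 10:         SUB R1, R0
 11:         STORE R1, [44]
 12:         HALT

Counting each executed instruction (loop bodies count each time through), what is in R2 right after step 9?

after MOV R1, 25: R1=25
after MOV R0, -7: R0=-7
after MOV R2, -5: R2=-5
after MOV R3, 21: R3=21
after XOR R3, 5: R3=21^5=16
after ADD R0, 19: R0=(-7)+19=12
after SHL R1, 3: R1=25<<3=200
after ADD R1, 1: R1=200+1=201
after OR R2, R0: R2=(-5)|12=-1
After step 9: R2 = -1.

-1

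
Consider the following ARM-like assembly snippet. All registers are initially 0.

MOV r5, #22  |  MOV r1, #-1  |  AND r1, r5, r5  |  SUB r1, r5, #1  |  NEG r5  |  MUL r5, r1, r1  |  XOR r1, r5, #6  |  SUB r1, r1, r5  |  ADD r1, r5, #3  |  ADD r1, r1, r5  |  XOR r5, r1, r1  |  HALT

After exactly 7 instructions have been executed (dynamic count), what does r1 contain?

r5=22
r1=-1
r1=22&22=22
r1=22-1=21
r5=-(22)=-22
r5=21*21=441
r1=441^6=447
After step 7: r1 = 447.

447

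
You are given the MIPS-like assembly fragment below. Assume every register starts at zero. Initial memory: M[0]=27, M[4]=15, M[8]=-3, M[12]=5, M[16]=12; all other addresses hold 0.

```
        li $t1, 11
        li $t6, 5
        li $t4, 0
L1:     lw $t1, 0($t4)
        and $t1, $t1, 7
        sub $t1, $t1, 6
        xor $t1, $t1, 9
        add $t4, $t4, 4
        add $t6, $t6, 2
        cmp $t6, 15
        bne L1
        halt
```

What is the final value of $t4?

after li $t1, 11: $t1=11
after li $t6, 5: $t6=5
after li $t4, 0: $t4=0
after lw $t1, 0($t4): $t1=M[0]=27
after and $t1, $t1, 7: $t1=27&7=3
after sub $t1, $t1, 6: $t1=3-6=-3
after xor $t1, $t1, 9: $t1=(-3)^9=-12
after add $t4, $t4, 4: $t4=0+4=4
after add $t6, $t6, 2: $t6=5+2=7
cmp $t6, 15  (cmp 7,15)
bne L1: taken
after lw $t1, 0($t4): $t1=M[4]=15
after and $t1, $t1, 7: $t1=15&7=7
after sub $t1, $t1, 6: $t1=7-6=1
after xor $t1, $t1, 9: $t1=1^9=8
after add $t4, $t4, 4: $t4=4+4=8
after add $t6, $t6, 2: $t6=7+2=9
cmp $t6, 15  (cmp 9,15)
bne L1: taken
after lw $t1, 0($t4): $t1=M[8]=-3
after and $t1, $t1, 7: $t1=(-3)&7=5
after sub $t1, $t1, 6: $t1=5-6=-1
after xor $t1, $t1, 9: $t1=(-1)^9=-10
after add $t4, $t4, 4: $t4=8+4=12
after add $t6, $t6, 2: $t6=9+2=11
cmp $t6, 15  (cmp 11,15)
bne L1: taken
after lw $t1, 0($t4): $t1=M[12]=5
after and $t1, $t1, 7: $t1=5&7=5
after sub $t1, $t1, 6: $t1=5-6=-1
after xor $t1, $t1, 9: $t1=(-1)^9=-10
after add $t4, $t4, 4: $t4=12+4=16
after add $t6, $t6, 2: $t6=11+2=13
cmp $t6, 15  (cmp 13,15)
bne L1: taken
after lw $t1, 0($t4): $t1=M[16]=12
after and $t1, $t1, 7: $t1=12&7=4
after sub $t1, $t1, 6: $t1=4-6=-2
after xor $t1, $t1, 9: $t1=(-2)^9=-9
after add $t4, $t4, 4: $t4=16+4=20
after add $t6, $t6, 2: $t6=13+2=15
cmp $t6, 15  (cmp 15,15)
bne L1: not taken
halt.

20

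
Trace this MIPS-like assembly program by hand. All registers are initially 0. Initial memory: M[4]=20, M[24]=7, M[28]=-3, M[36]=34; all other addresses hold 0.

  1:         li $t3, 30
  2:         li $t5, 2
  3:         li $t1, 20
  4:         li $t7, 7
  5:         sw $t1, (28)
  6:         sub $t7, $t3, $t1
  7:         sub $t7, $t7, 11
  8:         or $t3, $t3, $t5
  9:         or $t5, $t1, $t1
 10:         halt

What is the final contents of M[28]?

20

li $t3, 30 → $t3=30
li $t5, 2 → $t5=2
li $t1, 20 → $t1=20
li $t7, 7 → $t7=7
sw $t1, (28) → M[28]=20
sub $t7, $t3, $t1 → $t7=30-20=10
sub $t7, $t7, 11 → $t7=10-11=-1
or $t3, $t3, $t5 → $t3=30|2=30
or $t5, $t1, $t1 → $t5=20|20=20
halt.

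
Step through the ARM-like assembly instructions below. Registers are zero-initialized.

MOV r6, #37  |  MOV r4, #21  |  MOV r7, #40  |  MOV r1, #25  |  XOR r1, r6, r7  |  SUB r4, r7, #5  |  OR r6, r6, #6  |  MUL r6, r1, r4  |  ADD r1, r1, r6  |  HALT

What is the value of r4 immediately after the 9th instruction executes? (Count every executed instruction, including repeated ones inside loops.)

after MOV r6, #37: r6=37
after MOV r4, #21: r4=21
after MOV r7, #40: r7=40
after MOV r1, #25: r1=25
after XOR r1, r6, r7: r1=37^40=13
after SUB r4, r7, #5: r4=40-5=35
after OR r6, r6, #6: r6=37|6=39
after MUL r6, r1, r4: r6=13*35=455
after ADD r1, r1, r6: r1=13+455=468
After step 9: r4 = 35.

35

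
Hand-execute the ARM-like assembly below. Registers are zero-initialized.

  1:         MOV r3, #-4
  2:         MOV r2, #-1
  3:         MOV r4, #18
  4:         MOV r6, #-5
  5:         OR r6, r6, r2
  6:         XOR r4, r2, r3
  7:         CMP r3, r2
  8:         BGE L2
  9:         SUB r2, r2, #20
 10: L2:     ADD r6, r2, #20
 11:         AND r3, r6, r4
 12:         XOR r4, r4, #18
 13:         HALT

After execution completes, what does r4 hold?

r3=-4
r2=-1
r4=18
r6=-5
r6=(-5)|(-1)=-1
r4=(-1)^(-4)=3
CMP r3, r2  (cmp -4,-1)
BGE L2: not taken
r2=(-1)-20=-21
r6=(-21)+20=-1
r3=(-1)&3=3
r4=3^18=17
halt.

17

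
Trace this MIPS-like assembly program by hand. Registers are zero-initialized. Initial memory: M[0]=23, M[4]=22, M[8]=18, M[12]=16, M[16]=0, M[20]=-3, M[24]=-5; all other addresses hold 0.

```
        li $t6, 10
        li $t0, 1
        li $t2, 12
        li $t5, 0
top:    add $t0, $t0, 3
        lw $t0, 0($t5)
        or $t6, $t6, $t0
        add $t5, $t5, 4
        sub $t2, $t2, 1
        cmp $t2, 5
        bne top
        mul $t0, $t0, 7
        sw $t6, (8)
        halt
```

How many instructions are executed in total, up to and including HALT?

after li $t6, 10: $t6=10
after li $t0, 1: $t0=1
after li $t2, 12: $t2=12
after li $t5, 0: $t5=0
after add $t0, $t0, 3: $t0=1+3=4
after lw $t0, 0($t5): $t0=M[0]=23
after or $t6, $t6, $t0: $t6=10|23=31
after add $t5, $t5, 4: $t5=0+4=4
after sub $t2, $t2, 1: $t2=12-1=11
cmp $t2, 5  (cmp 11,5)
bne top: taken
after add $t0, $t0, 3: $t0=23+3=26
after lw $t0, 0($t5): $t0=M[4]=22
after or $t6, $t6, $t0: $t6=31|22=31
after add $t5, $t5, 4: $t5=4+4=8
after sub $t2, $t2, 1: $t2=11-1=10
cmp $t2, 5  (cmp 10,5)
bne top: taken
after add $t0, $t0, 3: $t0=22+3=25
after lw $t0, 0($t5): $t0=M[8]=18
after or $t6, $t6, $t0: $t6=31|18=31
after add $t5, $t5, 4: $t5=8+4=12
after sub $t2, $t2, 1: $t2=10-1=9
cmp $t2, 5  (cmp 9,5)
bne top: taken
after add $t0, $t0, 3: $t0=18+3=21
after lw $t0, 0($t5): $t0=M[12]=16
after or $t6, $t6, $t0: $t6=31|16=31
after add $t5, $t5, 4: $t5=12+4=16
after sub $t2, $t2, 1: $t2=9-1=8
cmp $t2, 5  (cmp 8,5)
bne top: taken
after add $t0, $t0, 3: $t0=16+3=19
after lw $t0, 0($t5): $t0=M[16]=0
after or $t6, $t6, $t0: $t6=31|0=31
after add $t5, $t5, 4: $t5=16+4=20
after sub $t2, $t2, 1: $t2=8-1=7
cmp $t2, 5  (cmp 7,5)
bne top: taken
after add $t0, $t0, 3: $t0=0+3=3
after lw $t0, 0($t5): $t0=M[20]=-3
after or $t6, $t6, $t0: $t6=31|(-3)=-1
after add $t5, $t5, 4: $t5=20+4=24
after sub $t2, $t2, 1: $t2=7-1=6
cmp $t2, 5  (cmp 6,5)
bne top: taken
after add $t0, $t0, 3: $t0=(-3)+3=0
after lw $t0, 0($t5): $t0=M[24]=-5
after or $t6, $t6, $t0: $t6=(-1)|(-5)=-1
after add $t5, $t5, 4: $t5=24+4=28
after sub $t2, $t2, 1: $t2=6-1=5
cmp $t2, 5  (cmp 5,5)
bne top: not taken
after mul $t0, $t0, 7: $t0=(-5)*7=-35
sw $t6, (8) → M[8]=-1
halt.
Total executed instructions: 56.

56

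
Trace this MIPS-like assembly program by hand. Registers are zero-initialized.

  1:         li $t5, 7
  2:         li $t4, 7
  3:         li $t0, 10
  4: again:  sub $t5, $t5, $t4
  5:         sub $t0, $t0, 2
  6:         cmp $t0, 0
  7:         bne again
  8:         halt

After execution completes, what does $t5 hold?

after li $t5, 7: $t5=7
after li $t4, 7: $t4=7
after li $t0, 10: $t0=10
after sub $t5, $t5, $t4: $t5=7-7=0
after sub $t0, $t0, 2: $t0=10-2=8
cmp $t0, 0  (cmp 8,0)
bne again: taken
after sub $t5, $t5, $t4: $t5=0-7=-7
after sub $t0, $t0, 2: $t0=8-2=6
cmp $t0, 0  (cmp 6,0)
bne again: taken
after sub $t5, $t5, $t4: $t5=(-7)-7=-14
after sub $t0, $t0, 2: $t0=6-2=4
cmp $t0, 0  (cmp 4,0)
bne again: taken
after sub $t5, $t5, $t4: $t5=(-14)-7=-21
after sub $t0, $t0, 2: $t0=4-2=2
cmp $t0, 0  (cmp 2,0)
bne again: taken
after sub $t5, $t5, $t4: $t5=(-21)-7=-28
after sub $t0, $t0, 2: $t0=2-2=0
cmp $t0, 0  (cmp 0,0)
bne again: not taken
halt.

-28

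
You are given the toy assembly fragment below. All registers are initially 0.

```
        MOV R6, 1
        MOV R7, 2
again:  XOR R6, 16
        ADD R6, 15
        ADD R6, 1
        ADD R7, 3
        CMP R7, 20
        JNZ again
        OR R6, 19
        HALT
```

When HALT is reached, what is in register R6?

211

R6=1
R7=2
R6=1^16=17
R6=17+15=32
R6=32+1=33
R7=2+3=5
CMP R7, 20  (cmp 5,20)
JNZ again: taken
R6=33^16=49
R6=49+15=64
R6=64+1=65
R7=5+3=8
CMP R7, 20  (cmp 8,20)
JNZ again: taken
R6=65^16=81
R6=81+15=96
R6=96+1=97
R7=8+3=11
CMP R7, 20  (cmp 11,20)
JNZ again: taken
R6=97^16=113
R6=113+15=128
R6=128+1=129
R7=11+3=14
CMP R7, 20  (cmp 14,20)
JNZ again: taken
R6=129^16=145
R6=145+15=160
R6=160+1=161
R7=14+3=17
CMP R7, 20  (cmp 17,20)
JNZ again: taken
R6=161^16=177
R6=177+15=192
R6=192+1=193
R7=17+3=20
CMP R7, 20  (cmp 20,20)
JNZ again: not taken
R6=193|19=211
halt.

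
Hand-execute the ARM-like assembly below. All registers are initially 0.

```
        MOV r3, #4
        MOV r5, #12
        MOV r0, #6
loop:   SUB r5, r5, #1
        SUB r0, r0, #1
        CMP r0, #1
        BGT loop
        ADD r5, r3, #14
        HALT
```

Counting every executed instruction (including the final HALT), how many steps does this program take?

25

after MOV r3, #4: r3=4
after MOV r5, #12: r5=12
after MOV r0, #6: r0=6
after SUB r5, r5, #1: r5=12-1=11
after SUB r0, r0, #1: r0=6-1=5
CMP r0, #1  (cmp 5,1)
BGT loop: taken
after SUB r5, r5, #1: r5=11-1=10
after SUB r0, r0, #1: r0=5-1=4
CMP r0, #1  (cmp 4,1)
BGT loop: taken
after SUB r5, r5, #1: r5=10-1=9
after SUB r0, r0, #1: r0=4-1=3
CMP r0, #1  (cmp 3,1)
BGT loop: taken
after SUB r5, r5, #1: r5=9-1=8
after SUB r0, r0, #1: r0=3-1=2
CMP r0, #1  (cmp 2,1)
BGT loop: taken
after SUB r5, r5, #1: r5=8-1=7
after SUB r0, r0, #1: r0=2-1=1
CMP r0, #1  (cmp 1,1)
BGT loop: not taken
after ADD r5, r3, #14: r5=4+14=18
halt.
Total executed instructions: 25.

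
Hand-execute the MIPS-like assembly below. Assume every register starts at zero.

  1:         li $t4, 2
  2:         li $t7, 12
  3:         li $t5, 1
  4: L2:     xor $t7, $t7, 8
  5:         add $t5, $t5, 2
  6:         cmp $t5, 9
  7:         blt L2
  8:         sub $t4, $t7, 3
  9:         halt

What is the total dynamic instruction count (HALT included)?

after li $t4, 2: $t4=2
after li $t7, 12: $t7=12
after li $t5, 1: $t5=1
after xor $t7, $t7, 8: $t7=12^8=4
after add $t5, $t5, 2: $t5=1+2=3
cmp $t5, 9  (cmp 3,9)
blt L2: taken
after xor $t7, $t7, 8: $t7=4^8=12
after add $t5, $t5, 2: $t5=3+2=5
cmp $t5, 9  (cmp 5,9)
blt L2: taken
after xor $t7, $t7, 8: $t7=12^8=4
after add $t5, $t5, 2: $t5=5+2=7
cmp $t5, 9  (cmp 7,9)
blt L2: taken
after xor $t7, $t7, 8: $t7=4^8=12
after add $t5, $t5, 2: $t5=7+2=9
cmp $t5, 9  (cmp 9,9)
blt L2: not taken
after sub $t4, $t7, 3: $t4=12-3=9
halt.
Total executed instructions: 21.

21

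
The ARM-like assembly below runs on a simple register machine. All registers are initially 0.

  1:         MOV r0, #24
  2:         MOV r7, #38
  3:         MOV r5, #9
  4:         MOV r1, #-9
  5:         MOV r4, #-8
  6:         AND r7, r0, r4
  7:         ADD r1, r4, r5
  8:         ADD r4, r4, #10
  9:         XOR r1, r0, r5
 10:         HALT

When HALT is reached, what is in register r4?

r0=24
r7=38
r5=9
r1=-9
r4=-8
r7=24&(-8)=24
r1=(-8)+9=1
r4=(-8)+10=2
r1=24^9=17
halt.

2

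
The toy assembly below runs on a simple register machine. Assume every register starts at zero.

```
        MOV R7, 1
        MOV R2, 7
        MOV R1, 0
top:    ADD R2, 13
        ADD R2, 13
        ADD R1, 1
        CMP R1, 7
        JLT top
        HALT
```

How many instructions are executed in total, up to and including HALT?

39

MOV R7, 1 → R7=1
MOV R2, 7 → R2=7
MOV R1, 0 → R1=0
ADD R2, 13 → R2=7+13=20
ADD R2, 13 → R2=20+13=33
ADD R1, 1 → R1=0+1=1
CMP R1, 7  (cmp 1,7)
JLT top: taken
ADD R2, 13 → R2=33+13=46
ADD R2, 13 → R2=46+13=59
ADD R1, 1 → R1=1+1=2
CMP R1, 7  (cmp 2,7)
JLT top: taken
ADD R2, 13 → R2=59+13=72
ADD R2, 13 → R2=72+13=85
ADD R1, 1 → R1=2+1=3
CMP R1, 7  (cmp 3,7)
JLT top: taken
ADD R2, 13 → R2=85+13=98
ADD R2, 13 → R2=98+13=111
ADD R1, 1 → R1=3+1=4
CMP R1, 7  (cmp 4,7)
JLT top: taken
ADD R2, 13 → R2=111+13=124
ADD R2, 13 → R2=124+13=137
ADD R1, 1 → R1=4+1=5
CMP R1, 7  (cmp 5,7)
JLT top: taken
ADD R2, 13 → R2=137+13=150
ADD R2, 13 → R2=150+13=163
ADD R1, 1 → R1=5+1=6
CMP R1, 7  (cmp 6,7)
JLT top: taken
ADD R2, 13 → R2=163+13=176
ADD R2, 13 → R2=176+13=189
ADD R1, 1 → R1=6+1=7
CMP R1, 7  (cmp 7,7)
JLT top: not taken
halt.
Total executed instructions: 39.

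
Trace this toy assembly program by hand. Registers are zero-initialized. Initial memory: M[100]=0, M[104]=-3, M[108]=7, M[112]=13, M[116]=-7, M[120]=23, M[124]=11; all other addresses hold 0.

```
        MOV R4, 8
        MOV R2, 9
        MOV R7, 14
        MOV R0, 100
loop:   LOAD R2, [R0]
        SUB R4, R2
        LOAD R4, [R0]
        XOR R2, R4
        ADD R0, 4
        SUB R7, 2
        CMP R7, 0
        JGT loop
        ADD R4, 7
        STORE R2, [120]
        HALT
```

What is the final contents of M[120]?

R4=8
R2=9
R7=14
R0=100
R2=M[100]=0
R4=8-0=8
R4=M[100]=0
R2=0^0=0
R0=100+4=104
R7=14-2=12
CMP R7, 0  (cmp 12,0)
JGT loop: taken
R2=M[104]=-3
R4=0-(-3)=3
R4=M[104]=-3
R2=(-3)^(-3)=0
R0=104+4=108
R7=12-2=10
CMP R7, 0  (cmp 10,0)
JGT loop: taken
R2=M[108]=7
R4=(-3)-7=-10
R4=M[108]=7
R2=7^7=0
R0=108+4=112
R7=10-2=8
CMP R7, 0  (cmp 8,0)
JGT loop: taken
R2=M[112]=13
R4=7-13=-6
R4=M[112]=13
R2=13^13=0
R0=112+4=116
R7=8-2=6
CMP R7, 0  (cmp 6,0)
JGT loop: taken
R2=M[116]=-7
R4=13-(-7)=20
R4=M[116]=-7
R2=(-7)^(-7)=0
R0=116+4=120
R7=6-2=4
CMP R7, 0  (cmp 4,0)
JGT loop: taken
R2=M[120]=23
R4=(-7)-23=-30
R4=M[120]=23
R2=23^23=0
R0=120+4=124
R7=4-2=2
CMP R7, 0  (cmp 2,0)
JGT loop: taken
R2=M[124]=11
R4=23-11=12
R4=M[124]=11
R2=11^11=0
R0=124+4=128
R7=2-2=0
CMP R7, 0  (cmp 0,0)
JGT loop: not taken
R4=11+7=18
STORE R2, [120] → M[120]=0
halt.

0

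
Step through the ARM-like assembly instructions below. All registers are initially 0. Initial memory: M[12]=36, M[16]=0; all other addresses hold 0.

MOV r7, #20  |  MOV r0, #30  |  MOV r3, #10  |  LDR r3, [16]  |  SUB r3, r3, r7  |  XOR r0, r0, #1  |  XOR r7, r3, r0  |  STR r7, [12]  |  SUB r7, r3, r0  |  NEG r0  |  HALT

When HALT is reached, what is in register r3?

after MOV r7, #20: r7=20
after MOV r0, #30: r0=30
after MOV r3, #10: r3=10
after LDR r3, [16]: r3=M[16]=0
after SUB r3, r3, r7: r3=0-20=-20
after XOR r0, r0, #1: r0=30^1=31
after XOR r7, r3, r0: r7=(-20)^31=-13
STR r7, [12] → M[12]=-13
after SUB r7, r3, r0: r7=(-20)-31=-51
after NEG r0: r0=-(31)=-31
halt.

-20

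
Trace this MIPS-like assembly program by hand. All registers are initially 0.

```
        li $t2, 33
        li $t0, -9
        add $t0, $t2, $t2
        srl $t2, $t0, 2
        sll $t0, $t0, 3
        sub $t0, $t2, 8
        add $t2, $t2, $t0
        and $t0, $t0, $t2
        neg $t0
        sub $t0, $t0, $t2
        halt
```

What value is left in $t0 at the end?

after li $t2, 33: $t2=33
after li $t0, -9: $t0=-9
after add $t0, $t2, $t2: $t0=33+33=66
after srl $t2, $t0, 2: $t2=66>>2=16
after sll $t0, $t0, 3: $t0=66<<3=528
after sub $t0, $t2, 8: $t0=16-8=8
after add $t2, $t2, $t0: $t2=16+8=24
after and $t0, $t0, $t2: $t0=8&24=8
after neg $t0: $t0=-(8)=-8
after sub $t0, $t0, $t2: $t0=(-8)-24=-32
halt.

-32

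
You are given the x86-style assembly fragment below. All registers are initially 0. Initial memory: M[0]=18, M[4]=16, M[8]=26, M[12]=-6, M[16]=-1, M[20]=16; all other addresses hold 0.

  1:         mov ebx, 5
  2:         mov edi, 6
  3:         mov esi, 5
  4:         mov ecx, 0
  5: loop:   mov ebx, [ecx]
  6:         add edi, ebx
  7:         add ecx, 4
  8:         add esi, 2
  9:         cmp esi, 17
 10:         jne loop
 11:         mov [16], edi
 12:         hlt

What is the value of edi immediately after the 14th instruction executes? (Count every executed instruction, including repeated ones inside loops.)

40

after mov ebx, 5: ebx=5
after mov edi, 6: edi=6
after mov esi, 5: esi=5
after mov ecx, 0: ecx=0
after mov ebx, [ecx]: ebx=M[0]=18
after add edi, ebx: edi=6+18=24
after add ecx, 4: ecx=0+4=4
after add esi, 2: esi=5+2=7
cmp esi, 17  (cmp 7,17)
jne loop: taken
after mov ebx, [ecx]: ebx=M[4]=16
after add edi, ebx: edi=24+16=40
after add ecx, 4: ecx=4+4=8
after add esi, 2: esi=7+2=9
After step 14: edi = 40.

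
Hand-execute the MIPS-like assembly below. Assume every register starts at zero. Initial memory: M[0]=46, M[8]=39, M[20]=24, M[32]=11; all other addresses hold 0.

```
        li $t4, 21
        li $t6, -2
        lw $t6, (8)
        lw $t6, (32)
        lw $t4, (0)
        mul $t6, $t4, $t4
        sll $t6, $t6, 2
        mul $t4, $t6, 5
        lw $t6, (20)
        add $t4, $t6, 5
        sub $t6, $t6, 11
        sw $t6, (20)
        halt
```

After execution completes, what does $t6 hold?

$t4=21
$t6=-2
$t6=M[8]=39
$t6=M[32]=11
$t4=M[0]=46
$t6=46*46=2116
$t6=2116<<2=8464
$t4=8464*5=42320
$t6=M[20]=24
$t4=24+5=29
$t6=24-11=13
sw $t6, (20) → M[20]=13
halt.

13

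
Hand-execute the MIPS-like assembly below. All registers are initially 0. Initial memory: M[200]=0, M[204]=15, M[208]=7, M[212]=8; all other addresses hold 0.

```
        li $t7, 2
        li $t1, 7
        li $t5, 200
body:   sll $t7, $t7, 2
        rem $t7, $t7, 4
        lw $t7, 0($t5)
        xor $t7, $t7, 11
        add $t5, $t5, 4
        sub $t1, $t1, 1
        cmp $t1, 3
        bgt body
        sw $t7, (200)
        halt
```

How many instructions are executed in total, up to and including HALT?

37

after li $t7, 2: $t7=2
after li $t1, 7: $t1=7
after li $t5, 200: $t5=200
after sll $t7, $t7, 2: $t7=2<<2=8
after rem $t7, $t7, 4: $t7=8%4=0
after lw $t7, 0($t5): $t7=M[200]=0
after xor $t7, $t7, 11: $t7=0^11=11
after add $t5, $t5, 4: $t5=200+4=204
after sub $t1, $t1, 1: $t1=7-1=6
cmp $t1, 3  (cmp 6,3)
bgt body: taken
after sll $t7, $t7, 2: $t7=11<<2=44
after rem $t7, $t7, 4: $t7=44%4=0
after lw $t7, 0($t5): $t7=M[204]=15
after xor $t7, $t7, 11: $t7=15^11=4
after add $t5, $t5, 4: $t5=204+4=208
after sub $t1, $t1, 1: $t1=6-1=5
cmp $t1, 3  (cmp 5,3)
bgt body: taken
after sll $t7, $t7, 2: $t7=4<<2=16
after rem $t7, $t7, 4: $t7=16%4=0
after lw $t7, 0($t5): $t7=M[208]=7
after xor $t7, $t7, 11: $t7=7^11=12
after add $t5, $t5, 4: $t5=208+4=212
after sub $t1, $t1, 1: $t1=5-1=4
cmp $t1, 3  (cmp 4,3)
bgt body: taken
after sll $t7, $t7, 2: $t7=12<<2=48
after rem $t7, $t7, 4: $t7=48%4=0
after lw $t7, 0($t5): $t7=M[212]=8
after xor $t7, $t7, 11: $t7=8^11=3
after add $t5, $t5, 4: $t5=212+4=216
after sub $t1, $t1, 1: $t1=4-1=3
cmp $t1, 3  (cmp 3,3)
bgt body: not taken
sw $t7, (200) → M[200]=3
halt.
Total executed instructions: 37.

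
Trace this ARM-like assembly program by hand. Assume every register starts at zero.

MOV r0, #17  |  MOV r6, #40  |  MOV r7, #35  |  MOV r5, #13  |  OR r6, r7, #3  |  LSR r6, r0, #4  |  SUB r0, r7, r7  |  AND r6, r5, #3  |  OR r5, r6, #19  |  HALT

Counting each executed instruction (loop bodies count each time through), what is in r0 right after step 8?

0

MOV r0, #17 → r0=17
MOV r6, #40 → r6=40
MOV r7, #35 → r7=35
MOV r5, #13 → r5=13
OR r6, r7, #3 → r6=35|3=35
LSR r6, r0, #4 → r6=17>>4=1
SUB r0, r7, r7 → r0=35-35=0
AND r6, r5, #3 → r6=13&3=1
After step 8: r0 = 0.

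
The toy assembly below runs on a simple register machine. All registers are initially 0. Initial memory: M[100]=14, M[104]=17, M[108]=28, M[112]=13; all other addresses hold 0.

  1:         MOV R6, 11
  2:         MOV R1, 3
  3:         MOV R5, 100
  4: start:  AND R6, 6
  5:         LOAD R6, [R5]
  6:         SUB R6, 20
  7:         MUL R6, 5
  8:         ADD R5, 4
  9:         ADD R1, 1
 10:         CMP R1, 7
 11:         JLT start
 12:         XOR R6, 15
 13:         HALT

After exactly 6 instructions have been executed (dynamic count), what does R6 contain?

MOV R6, 11 → R6=11
MOV R1, 3 → R1=3
MOV R5, 100 → R5=100
AND R6, 6 → R6=11&6=2
LOAD R6, [R5] → R6=M[100]=14
SUB R6, 20 → R6=14-20=-6
After step 6: R6 = -6.

-6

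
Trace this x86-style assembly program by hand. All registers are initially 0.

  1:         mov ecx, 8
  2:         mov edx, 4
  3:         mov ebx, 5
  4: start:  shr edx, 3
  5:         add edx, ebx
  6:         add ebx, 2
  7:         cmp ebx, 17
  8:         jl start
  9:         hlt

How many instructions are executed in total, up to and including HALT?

34

after mov ecx, 8: ecx=8
after mov edx, 4: edx=4
after mov ebx, 5: ebx=5
after shr edx, 3: edx=4>>3=0
after add edx, ebx: edx=0+5=5
after add ebx, 2: ebx=5+2=7
cmp ebx, 17  (cmp 7,17)
jl start: taken
after shr edx, 3: edx=5>>3=0
after add edx, ebx: edx=0+7=7
after add ebx, 2: ebx=7+2=9
cmp ebx, 17  (cmp 9,17)
jl start: taken
after shr edx, 3: edx=7>>3=0
after add edx, ebx: edx=0+9=9
after add ebx, 2: ebx=9+2=11
cmp ebx, 17  (cmp 11,17)
jl start: taken
after shr edx, 3: edx=9>>3=1
after add edx, ebx: edx=1+11=12
after add ebx, 2: ebx=11+2=13
cmp ebx, 17  (cmp 13,17)
jl start: taken
after shr edx, 3: edx=12>>3=1
after add edx, ebx: edx=1+13=14
after add ebx, 2: ebx=13+2=15
cmp ebx, 17  (cmp 15,17)
jl start: taken
after shr edx, 3: edx=14>>3=1
after add edx, ebx: edx=1+15=16
after add ebx, 2: ebx=15+2=17
cmp ebx, 17  (cmp 17,17)
jl start: not taken
halt.
Total executed instructions: 34.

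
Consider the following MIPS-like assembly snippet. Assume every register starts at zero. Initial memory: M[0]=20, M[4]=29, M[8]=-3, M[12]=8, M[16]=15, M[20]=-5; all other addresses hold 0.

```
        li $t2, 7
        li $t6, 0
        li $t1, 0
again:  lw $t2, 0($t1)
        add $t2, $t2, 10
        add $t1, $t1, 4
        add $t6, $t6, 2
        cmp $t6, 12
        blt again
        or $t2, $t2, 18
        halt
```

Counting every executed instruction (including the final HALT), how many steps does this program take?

li $t2, 7 → $t2=7
li $t6, 0 → $t6=0
li $t1, 0 → $t1=0
lw $t2, 0($t1) → $t2=M[0]=20
add $t2, $t2, 10 → $t2=20+10=30
add $t1, $t1, 4 → $t1=0+4=4
add $t6, $t6, 2 → $t6=0+2=2
cmp $t6, 12  (cmp 2,12)
blt again: taken
lw $t2, 0($t1) → $t2=M[4]=29
add $t2, $t2, 10 → $t2=29+10=39
add $t1, $t1, 4 → $t1=4+4=8
add $t6, $t6, 2 → $t6=2+2=4
cmp $t6, 12  (cmp 4,12)
blt again: taken
lw $t2, 0($t1) → $t2=M[8]=-3
add $t2, $t2, 10 → $t2=(-3)+10=7
add $t1, $t1, 4 → $t1=8+4=12
add $t6, $t6, 2 → $t6=4+2=6
cmp $t6, 12  (cmp 6,12)
blt again: taken
lw $t2, 0($t1) → $t2=M[12]=8
add $t2, $t2, 10 → $t2=8+10=18
add $t1, $t1, 4 → $t1=12+4=16
add $t6, $t6, 2 → $t6=6+2=8
cmp $t6, 12  (cmp 8,12)
blt again: taken
lw $t2, 0($t1) → $t2=M[16]=15
add $t2, $t2, 10 → $t2=15+10=25
add $t1, $t1, 4 → $t1=16+4=20
add $t6, $t6, 2 → $t6=8+2=10
cmp $t6, 12  (cmp 10,12)
blt again: taken
lw $t2, 0($t1) → $t2=M[20]=-5
add $t2, $t2, 10 → $t2=(-5)+10=5
add $t1, $t1, 4 → $t1=20+4=24
add $t6, $t6, 2 → $t6=10+2=12
cmp $t6, 12  (cmp 12,12)
blt again: not taken
or $t2, $t2, 18 → $t2=5|18=23
halt.
Total executed instructions: 41.

41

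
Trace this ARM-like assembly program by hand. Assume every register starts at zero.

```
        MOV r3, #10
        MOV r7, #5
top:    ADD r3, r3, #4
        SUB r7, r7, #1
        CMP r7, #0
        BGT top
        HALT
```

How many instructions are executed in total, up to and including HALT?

23

MOV r3, #10 → r3=10
MOV r7, #5 → r7=5
ADD r3, r3, #4 → r3=10+4=14
SUB r7, r7, #1 → r7=5-1=4
CMP r7, #0  (cmp 4,0)
BGT top: taken
ADD r3, r3, #4 → r3=14+4=18
SUB r7, r7, #1 → r7=4-1=3
CMP r7, #0  (cmp 3,0)
BGT top: taken
ADD r3, r3, #4 → r3=18+4=22
SUB r7, r7, #1 → r7=3-1=2
CMP r7, #0  (cmp 2,0)
BGT top: taken
ADD r3, r3, #4 → r3=22+4=26
SUB r7, r7, #1 → r7=2-1=1
CMP r7, #0  (cmp 1,0)
BGT top: taken
ADD r3, r3, #4 → r3=26+4=30
SUB r7, r7, #1 → r7=1-1=0
CMP r7, #0  (cmp 0,0)
BGT top: not taken
halt.
Total executed instructions: 23.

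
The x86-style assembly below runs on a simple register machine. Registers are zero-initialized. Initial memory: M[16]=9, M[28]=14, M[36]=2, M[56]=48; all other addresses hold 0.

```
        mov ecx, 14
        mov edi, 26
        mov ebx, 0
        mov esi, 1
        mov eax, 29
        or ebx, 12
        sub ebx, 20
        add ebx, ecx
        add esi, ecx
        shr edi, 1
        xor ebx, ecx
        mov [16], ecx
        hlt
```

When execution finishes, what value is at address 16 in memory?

after mov ecx, 14: ecx=14
after mov edi, 26: edi=26
after mov ebx, 0: ebx=0
after mov esi, 1: esi=1
after mov eax, 29: eax=29
after or ebx, 12: ebx=0|12=12
after sub ebx, 20: ebx=12-20=-8
after add ebx, ecx: ebx=(-8)+14=6
after add esi, ecx: esi=1+14=15
after shr edi, 1: edi=26>>1=13
after xor ebx, ecx: ebx=6^14=8
mov [16], ecx → M[16]=14
halt.

14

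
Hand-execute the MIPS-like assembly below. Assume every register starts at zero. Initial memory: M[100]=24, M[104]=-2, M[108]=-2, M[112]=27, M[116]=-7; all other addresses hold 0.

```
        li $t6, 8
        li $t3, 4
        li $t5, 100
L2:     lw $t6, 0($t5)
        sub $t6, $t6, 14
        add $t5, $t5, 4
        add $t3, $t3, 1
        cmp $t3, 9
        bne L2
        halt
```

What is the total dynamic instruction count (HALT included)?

after li $t6, 8: $t6=8
after li $t3, 4: $t3=4
after li $t5, 100: $t5=100
after lw $t6, 0($t5): $t6=M[100]=24
after sub $t6, $t6, 14: $t6=24-14=10
after add $t5, $t5, 4: $t5=100+4=104
after add $t3, $t3, 1: $t3=4+1=5
cmp $t3, 9  (cmp 5,9)
bne L2: taken
after lw $t6, 0($t5): $t6=M[104]=-2
after sub $t6, $t6, 14: $t6=(-2)-14=-16
after add $t5, $t5, 4: $t5=104+4=108
after add $t3, $t3, 1: $t3=5+1=6
cmp $t3, 9  (cmp 6,9)
bne L2: taken
after lw $t6, 0($t5): $t6=M[108]=-2
after sub $t6, $t6, 14: $t6=(-2)-14=-16
after add $t5, $t5, 4: $t5=108+4=112
after add $t3, $t3, 1: $t3=6+1=7
cmp $t3, 9  (cmp 7,9)
bne L2: taken
after lw $t6, 0($t5): $t6=M[112]=27
after sub $t6, $t6, 14: $t6=27-14=13
after add $t5, $t5, 4: $t5=112+4=116
after add $t3, $t3, 1: $t3=7+1=8
cmp $t3, 9  (cmp 8,9)
bne L2: taken
after lw $t6, 0($t5): $t6=M[116]=-7
after sub $t6, $t6, 14: $t6=(-7)-14=-21
after add $t5, $t5, 4: $t5=116+4=120
after add $t3, $t3, 1: $t3=8+1=9
cmp $t3, 9  (cmp 9,9)
bne L2: not taken
halt.
Total executed instructions: 34.

34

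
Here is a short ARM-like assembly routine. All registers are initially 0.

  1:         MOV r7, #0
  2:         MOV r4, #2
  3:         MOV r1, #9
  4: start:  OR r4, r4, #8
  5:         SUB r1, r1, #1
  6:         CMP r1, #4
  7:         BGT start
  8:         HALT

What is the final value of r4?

r7=0
r4=2
r1=9
r4=2|8=10
r1=9-1=8
CMP r1, #4  (cmp 8,4)
BGT start: taken
r4=10|8=10
r1=8-1=7
CMP r1, #4  (cmp 7,4)
BGT start: taken
r4=10|8=10
r1=7-1=6
CMP r1, #4  (cmp 6,4)
BGT start: taken
r4=10|8=10
r1=6-1=5
CMP r1, #4  (cmp 5,4)
BGT start: taken
r4=10|8=10
r1=5-1=4
CMP r1, #4  (cmp 4,4)
BGT start: not taken
halt.

10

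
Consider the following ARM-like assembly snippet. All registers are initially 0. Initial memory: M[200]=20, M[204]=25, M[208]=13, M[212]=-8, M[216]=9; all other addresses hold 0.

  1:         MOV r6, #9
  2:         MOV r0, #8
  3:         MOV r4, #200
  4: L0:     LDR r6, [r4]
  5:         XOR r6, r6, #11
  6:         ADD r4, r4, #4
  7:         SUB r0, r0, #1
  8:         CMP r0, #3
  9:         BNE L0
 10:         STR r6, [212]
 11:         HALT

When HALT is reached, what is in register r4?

220

MOV r6, #9 → r6=9
MOV r0, #8 → r0=8
MOV r4, #200 → r4=200
LDR r6, [r4] → r6=M[200]=20
XOR r6, r6, #11 → r6=20^11=31
ADD r4, r4, #4 → r4=200+4=204
SUB r0, r0, #1 → r0=8-1=7
CMP r0, #3  (cmp 7,3)
BNE L0: taken
LDR r6, [r4] → r6=M[204]=25
XOR r6, r6, #11 → r6=25^11=18
ADD r4, r4, #4 → r4=204+4=208
SUB r0, r0, #1 → r0=7-1=6
CMP r0, #3  (cmp 6,3)
BNE L0: taken
LDR r6, [r4] → r6=M[208]=13
XOR r6, r6, #11 → r6=13^11=6
ADD r4, r4, #4 → r4=208+4=212
SUB r0, r0, #1 → r0=6-1=5
CMP r0, #3  (cmp 5,3)
BNE L0: taken
LDR r6, [r4] → r6=M[212]=-8
XOR r6, r6, #11 → r6=(-8)^11=-13
ADD r4, r4, #4 → r4=212+4=216
SUB r0, r0, #1 → r0=5-1=4
CMP r0, #3  (cmp 4,3)
BNE L0: taken
LDR r6, [r4] → r6=M[216]=9
XOR r6, r6, #11 → r6=9^11=2
ADD r4, r4, #4 → r4=216+4=220
SUB r0, r0, #1 → r0=4-1=3
CMP r0, #3  (cmp 3,3)
BNE L0: not taken
STR r6, [212] → M[212]=2
halt.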